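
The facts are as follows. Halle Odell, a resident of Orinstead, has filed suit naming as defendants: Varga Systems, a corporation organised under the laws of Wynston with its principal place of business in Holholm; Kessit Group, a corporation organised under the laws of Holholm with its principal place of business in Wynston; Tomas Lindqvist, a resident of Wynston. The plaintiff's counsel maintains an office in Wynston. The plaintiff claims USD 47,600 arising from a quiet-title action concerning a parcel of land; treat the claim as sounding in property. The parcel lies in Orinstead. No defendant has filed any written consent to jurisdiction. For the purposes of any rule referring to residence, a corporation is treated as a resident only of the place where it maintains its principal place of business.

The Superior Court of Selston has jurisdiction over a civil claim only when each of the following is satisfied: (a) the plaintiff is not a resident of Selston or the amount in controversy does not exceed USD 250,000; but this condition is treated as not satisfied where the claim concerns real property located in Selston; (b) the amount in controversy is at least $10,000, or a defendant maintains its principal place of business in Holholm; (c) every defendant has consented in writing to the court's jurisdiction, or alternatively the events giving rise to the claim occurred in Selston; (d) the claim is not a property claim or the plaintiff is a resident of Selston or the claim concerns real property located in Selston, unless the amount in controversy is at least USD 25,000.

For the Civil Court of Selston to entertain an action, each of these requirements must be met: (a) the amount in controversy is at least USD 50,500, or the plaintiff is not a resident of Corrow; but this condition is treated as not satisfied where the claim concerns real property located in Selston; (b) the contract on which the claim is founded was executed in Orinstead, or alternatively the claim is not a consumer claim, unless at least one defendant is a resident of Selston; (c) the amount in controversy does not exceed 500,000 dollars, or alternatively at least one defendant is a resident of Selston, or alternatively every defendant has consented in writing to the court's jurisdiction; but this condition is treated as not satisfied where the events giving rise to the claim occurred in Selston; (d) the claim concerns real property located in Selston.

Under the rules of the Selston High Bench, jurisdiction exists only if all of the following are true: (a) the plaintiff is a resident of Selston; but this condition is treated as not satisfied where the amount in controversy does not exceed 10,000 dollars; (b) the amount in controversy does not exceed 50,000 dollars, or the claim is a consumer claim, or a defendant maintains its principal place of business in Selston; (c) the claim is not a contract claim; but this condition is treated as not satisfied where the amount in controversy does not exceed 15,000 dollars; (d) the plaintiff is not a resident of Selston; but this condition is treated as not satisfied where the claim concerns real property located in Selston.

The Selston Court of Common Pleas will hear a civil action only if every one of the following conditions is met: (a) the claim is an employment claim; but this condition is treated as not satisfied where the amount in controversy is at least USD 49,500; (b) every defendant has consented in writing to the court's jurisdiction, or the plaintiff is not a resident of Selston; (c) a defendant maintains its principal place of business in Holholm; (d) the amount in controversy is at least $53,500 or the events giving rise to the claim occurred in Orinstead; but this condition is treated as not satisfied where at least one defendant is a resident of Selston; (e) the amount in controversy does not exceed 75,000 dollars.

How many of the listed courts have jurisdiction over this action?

0

The Superior Court of Selston:
  (a) The plaintiff resides in Orinstead, which is not Selston, so this disjunct is met. The carve-out does not apply: the property lies in Orinstead, not Selston. Satisfied.
  (b) The amount in controversy is $47,600, which meets the $10,000 floor, which satisfies one of the alternatives. Condition met.
  (c) No such written consent has been filed; the operative events occurred in Orinstead, not Selston — every alternative fails. Not met.
  (d) The claim is a property claim; the plaintiff resides in Orinstead, not Selston; the property lies in Orinstead, not Selston — no alternative holds. The proviso rescues it, though: the amount in controversy is $47,600, which meets the 25,000 dollars floor. Met.
  → Not every requirement is met — no jurisdiction.
The Civil Court of Selston:
  (a) The plaintiff resides in Orinstead, which is not Corrow — that alternative is enough. The carve-out does not apply: the property lies in Orinstead, not Selston. Condition met.
  (b) The claim is a property claim, not a consumer claim, so one alternative holds. Met.
  (c) The amount in controversy is 47,600 dollars, within the 500,000 dollars ceiling, which satisfies one of the alternatives. And the carve-out is inapplicable — the operative events occurred in Orinstead, not Selston. Satisfied.
  (d) The property lies in Orinstead, not Selston. Condition not met.
  → At least one condition fails; no jurisdiction.
The Selston High Bench:
  (a) The plaintiff resides in Orinstead, not Selston. Not met.
  (b) The amount in controversy is $47,600, within the $50,000 ceiling, so this disjunct is met. Condition met.
  (c) The claim is a property claim, not a contract claim. The carve-out does not apply: the amount in controversy is 47,600 dollars, above the $15,000 ceiling. Condition met.
  (d) The plaintiff resides in Orinstead, which is not Selston. The exception is not triggered, since the property lies in Orinstead, not Selston. Satisfied.
  → No jurisdiction.
The Selston Court of Common Pleas:
  (a) The claim is a property claim, not an employment claim. Not met.
  (b) The plaintiff resides in Orinstead, which is not Selston, so one alternative holds. Condition met.
  (c) Varga Systems has its principal place of business in Holholm. Condition met.
  (d) The operative events occurred in Orinstead, so one alternative holds. The exception is not triggered, since no defendant resides in Selston (they reside in Holholm, Wynston, Wynston). Met.
  (e) The amount in controversy is USD 47,600, within the USD 75,000 ceiling. Condition met.
  → Not every requirement is met — no jurisdiction.
No court satisfies all of its conditions.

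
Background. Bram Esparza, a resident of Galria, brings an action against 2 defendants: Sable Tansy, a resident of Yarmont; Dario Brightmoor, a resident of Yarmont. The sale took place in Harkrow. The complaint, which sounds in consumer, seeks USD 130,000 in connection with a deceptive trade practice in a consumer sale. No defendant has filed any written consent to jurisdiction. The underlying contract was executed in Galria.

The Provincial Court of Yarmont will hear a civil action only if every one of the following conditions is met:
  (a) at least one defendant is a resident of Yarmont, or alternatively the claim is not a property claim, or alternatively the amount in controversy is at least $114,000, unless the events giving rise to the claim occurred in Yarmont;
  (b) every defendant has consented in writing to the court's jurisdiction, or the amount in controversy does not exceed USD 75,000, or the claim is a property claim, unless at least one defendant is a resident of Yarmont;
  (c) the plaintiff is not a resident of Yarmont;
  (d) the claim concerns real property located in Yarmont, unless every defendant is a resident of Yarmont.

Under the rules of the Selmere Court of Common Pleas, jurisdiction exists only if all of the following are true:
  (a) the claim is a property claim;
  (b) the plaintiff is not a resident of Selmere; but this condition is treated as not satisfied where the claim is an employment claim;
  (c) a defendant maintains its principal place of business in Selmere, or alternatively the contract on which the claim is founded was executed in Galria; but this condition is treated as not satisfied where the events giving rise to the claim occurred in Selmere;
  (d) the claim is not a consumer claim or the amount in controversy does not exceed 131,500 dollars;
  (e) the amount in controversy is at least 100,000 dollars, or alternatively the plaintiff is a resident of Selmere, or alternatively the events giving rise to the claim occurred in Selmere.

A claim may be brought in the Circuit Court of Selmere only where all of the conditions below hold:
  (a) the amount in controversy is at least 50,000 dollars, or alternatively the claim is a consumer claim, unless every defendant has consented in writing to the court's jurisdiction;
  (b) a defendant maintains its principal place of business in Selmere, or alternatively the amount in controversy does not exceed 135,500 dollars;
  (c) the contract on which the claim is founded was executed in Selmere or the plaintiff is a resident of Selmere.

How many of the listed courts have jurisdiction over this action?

1

The Provincial Court of Yarmont:
  (a) Sable Tansy resides in Yarmont — that alternative is enough. Condition met.
  (b) No such written consent has been filed; the amount in controversy is $130,000, above the USD 75,000 ceiling; the claim is a consumer claim, not a property claim — every alternative fails. However, Sable Tansy resides in Yarmont, so the 'unless' proviso supplies this condition. Condition met.
  (c) The plaintiff resides in Galria, which is not Yarmont. Condition met.
  (d) The claim does not concern real property. The proviso rescues it, though: the defendants reside as follows — Sable Tansy in Yarmont, Dario Brightmoor in Yarmont — all in Yarmont. Met.
  → All conditions met; jurisdiction exists.
The Selmere Court of Common Pleas:
  (a) The claim is a consumer claim, not a property claim. Not met.
  (b) The plaintiff resides in Galria, which is not Selmere. The exception is not triggered, since the claim is a consumer claim, not an employment claim. Condition met.
  (c) The contract was executed in Galria, which satisfies one of the alternatives. And the carve-out is inapplicable — the operative events occurred in Harkrow, not Selmere. Condition met.
  (d) The amount in controversy is USD 130,000, within the $131,500 ceiling, so one alternative holds. Met.
  (e) The amount in controversy is USD 130,000, which meets the $100,000 floor, so one alternative holds. Satisfied.
  → At least one condition fails; no jurisdiction.
The Circuit Court of Selmere:
  (a) The amount in controversy is USD 130,000, which meets the 50,000 dollars floor, so one alternative holds. Condition met.
  (b) The amount in controversy is 130,000 dollars, within the USD 135,500 ceiling, which satisfies one of the alternatives. Met.
  (c) The contract was executed in Galria, not Selmere; the plaintiff resides in Galria, not Selmere — no alternative holds. Not satisfied.
  → At least one condition fails; no jurisdiction.
Courts with jurisdiction: the Provincial Court of Yarmont — 1 in total.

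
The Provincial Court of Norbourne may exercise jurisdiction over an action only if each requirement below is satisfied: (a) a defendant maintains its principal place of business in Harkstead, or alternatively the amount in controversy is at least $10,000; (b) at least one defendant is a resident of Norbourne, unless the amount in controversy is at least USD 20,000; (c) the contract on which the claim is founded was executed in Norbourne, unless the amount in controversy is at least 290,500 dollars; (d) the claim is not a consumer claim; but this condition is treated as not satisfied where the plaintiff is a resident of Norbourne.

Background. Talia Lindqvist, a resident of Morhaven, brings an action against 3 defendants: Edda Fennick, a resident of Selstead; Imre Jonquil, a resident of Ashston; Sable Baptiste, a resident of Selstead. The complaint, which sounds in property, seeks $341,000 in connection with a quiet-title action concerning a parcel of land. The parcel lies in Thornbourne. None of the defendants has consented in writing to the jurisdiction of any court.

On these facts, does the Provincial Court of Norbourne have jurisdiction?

The Provincial Court of Norbourne:
  (a) The amount in controversy is USD 341,000, which meets the 10,000 dollars floor, which satisfies one of the alternatives. Condition met.
  (b) No defendant resides in Norbourne (they reside in Selstead, Ashston, Selstead). But the amount in controversy is USD 341,000, which meets the $20,000 floor, and the 'unless' clause therefore excuses the requirement. Condition met.
  (c) No contract (and hence no place of execution) is alleged. However, the amount in controversy is $341,000, which meets the USD 290,500 floor, so the 'unless' proviso supplies this condition. Condition met.
  (d) The claim is a property claim, not a consumer claim. The carve-out does not apply: the plaintiff resides in Morhaven, not Norbourne. Condition met.
  → The court has jurisdiction.

Yes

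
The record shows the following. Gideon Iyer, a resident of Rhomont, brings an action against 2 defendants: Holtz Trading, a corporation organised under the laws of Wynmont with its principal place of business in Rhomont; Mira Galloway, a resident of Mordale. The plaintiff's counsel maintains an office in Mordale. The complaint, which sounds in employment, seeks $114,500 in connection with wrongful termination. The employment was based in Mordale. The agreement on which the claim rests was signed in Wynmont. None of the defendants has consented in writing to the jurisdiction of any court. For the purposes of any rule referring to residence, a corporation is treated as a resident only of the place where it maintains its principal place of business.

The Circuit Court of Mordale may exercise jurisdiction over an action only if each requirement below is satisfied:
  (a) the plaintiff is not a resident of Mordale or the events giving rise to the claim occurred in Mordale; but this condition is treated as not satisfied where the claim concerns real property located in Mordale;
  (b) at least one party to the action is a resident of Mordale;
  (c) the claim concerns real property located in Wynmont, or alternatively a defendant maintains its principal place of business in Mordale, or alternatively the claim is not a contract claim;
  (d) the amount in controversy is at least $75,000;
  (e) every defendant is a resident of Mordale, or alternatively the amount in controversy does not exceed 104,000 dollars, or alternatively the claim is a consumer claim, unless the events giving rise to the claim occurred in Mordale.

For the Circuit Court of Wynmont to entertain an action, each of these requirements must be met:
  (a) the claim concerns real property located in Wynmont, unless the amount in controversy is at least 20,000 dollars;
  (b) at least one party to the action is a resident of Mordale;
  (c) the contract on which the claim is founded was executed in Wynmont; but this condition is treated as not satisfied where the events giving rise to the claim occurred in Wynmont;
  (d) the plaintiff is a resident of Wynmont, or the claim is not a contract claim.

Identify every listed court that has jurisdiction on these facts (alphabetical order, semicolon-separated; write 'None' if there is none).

the Circuit Court of Mordale; the Circuit Court of Wynmont

The Circuit Court of Mordale:
  (a) The plaintiff resides in Rhomont, which is not Mordale, which satisfies one of the alternatives. And the carve-out is inapplicable — the claim does not concern real property. Condition met.
  (b) Mira Galloway resides in Mordale. Satisfied.
  (c) The claim is an employment claim, not a contract claim, which satisfies one of the alternatives. Satisfied.
  (d) The amount in controversy is USD 114,500, which meets the 75,000 dollars floor. Met.
  (e) The defendants reside as follows — Holtz Trading in Rhomont, Mira Galloway in Mordale — not all in Mordale; the amount in controversy is 114,500 dollars, above the 104,000 dollars ceiling; the claim is an employment claim, not a consumer claim — every alternative fails. The proviso rescues it, though: the operative events occurred in Mordale. Met.
  → Jurisdiction lies.
The Circuit Court of Wynmont:
  (a) The claim does not concern real property. However, the amount in controversy is $114,500, which meets the 20,000 dollars floor, so the 'unless' proviso supplies this condition. Met.
  (b) Mira Galloway resides in Mordale. Condition met.
  (c) The contract was executed in Wynmont. And the carve-out is inapplicable — the operative events occurred in Mordale, not Wynmont. Met.
  (d) The claim is an employment claim, not a contract claim, which satisfies one of the alternatives. Condition met.
  → All conditions met; jurisdiction exists.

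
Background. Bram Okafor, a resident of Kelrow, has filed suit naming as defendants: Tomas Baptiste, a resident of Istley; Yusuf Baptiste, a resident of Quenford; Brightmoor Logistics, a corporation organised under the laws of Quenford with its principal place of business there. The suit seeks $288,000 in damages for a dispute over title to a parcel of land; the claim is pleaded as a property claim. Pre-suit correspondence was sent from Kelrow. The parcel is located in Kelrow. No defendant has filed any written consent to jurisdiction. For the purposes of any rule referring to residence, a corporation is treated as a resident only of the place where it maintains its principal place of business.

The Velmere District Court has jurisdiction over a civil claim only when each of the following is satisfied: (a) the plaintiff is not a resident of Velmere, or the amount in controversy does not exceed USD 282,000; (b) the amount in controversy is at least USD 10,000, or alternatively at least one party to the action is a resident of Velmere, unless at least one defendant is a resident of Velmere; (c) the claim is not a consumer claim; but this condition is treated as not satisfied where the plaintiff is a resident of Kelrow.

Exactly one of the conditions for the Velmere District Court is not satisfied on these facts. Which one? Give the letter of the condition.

The Velmere District Court:
  (a) The plaintiff resides in Kelrow, which is not Velmere, so this disjunct is met. Met.
  (b) The amount in controversy is 288,000 dollars, which meets the $10,000 floor — that alternative is enough. Satisfied.
  (c) The claim is a property claim, not a consumer claim. But the plaintiff resides in Kelrow, triggering the carve-out and defeating this condition. Not met.
Only condition (c) fails.

(c)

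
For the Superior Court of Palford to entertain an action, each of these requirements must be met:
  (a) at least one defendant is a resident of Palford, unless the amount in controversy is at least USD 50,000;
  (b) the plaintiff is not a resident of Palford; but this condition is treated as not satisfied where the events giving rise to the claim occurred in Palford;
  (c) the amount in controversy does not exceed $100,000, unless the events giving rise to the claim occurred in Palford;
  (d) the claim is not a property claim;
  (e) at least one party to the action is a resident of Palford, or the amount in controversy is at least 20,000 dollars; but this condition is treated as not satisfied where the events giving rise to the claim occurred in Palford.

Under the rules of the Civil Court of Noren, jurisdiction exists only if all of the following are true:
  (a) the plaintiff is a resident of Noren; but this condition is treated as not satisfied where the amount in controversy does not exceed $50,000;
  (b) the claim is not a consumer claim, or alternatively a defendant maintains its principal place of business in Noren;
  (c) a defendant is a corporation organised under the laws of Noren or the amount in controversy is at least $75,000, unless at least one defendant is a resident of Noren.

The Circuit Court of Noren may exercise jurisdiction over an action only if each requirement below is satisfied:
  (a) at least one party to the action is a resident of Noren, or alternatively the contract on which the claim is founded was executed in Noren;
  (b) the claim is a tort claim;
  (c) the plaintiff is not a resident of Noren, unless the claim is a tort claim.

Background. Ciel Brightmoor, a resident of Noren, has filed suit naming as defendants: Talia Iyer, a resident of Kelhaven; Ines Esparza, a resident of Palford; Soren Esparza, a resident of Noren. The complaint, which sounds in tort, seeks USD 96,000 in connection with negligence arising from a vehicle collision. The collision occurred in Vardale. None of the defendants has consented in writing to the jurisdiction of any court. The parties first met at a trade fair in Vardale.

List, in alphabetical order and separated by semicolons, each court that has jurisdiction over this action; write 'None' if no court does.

the Circuit Court of Noren; the Civil Court of Noren; the Superior Court of Palford

The Superior Court of Palford:
  (a) Ines Esparza resides in Palford. Condition met.
  (b) The plaintiff resides in Noren, which is not Palford. The exception is not triggered, since the operative events occurred in Vardale, not Palford. Condition met.
  (c) The amount in controversy is 96,000 dollars, within the $100,000 ceiling. Met.
  (d) The claim is a tort claim, not a property claim. Satisfied.
  (e) Ines Esparza resides in Palford, so this disjunct is met. The exception is not triggered, since the operative events occurred in Vardale, not Palford. Satisfied.
  → The court has jurisdiction.
The Civil Court of Noren:
  (a) The plaintiff resides in Noren. The carve-out does not apply: the amount in controversy is USD 96,000, above the 50,000 dollars ceiling. Condition met.
  (b) The claim is a tort claim, not a consumer claim — that alternative is enough. Condition met.
  (c) The amount in controversy is $96,000, which meets the USD 75,000 floor, which satisfies one of the alternatives. Met.
  → The court has jurisdiction.
The Circuit Court of Noren:
  (a) Ciel Brightmoor resides in Noren, so one alternative holds. Satisfied.
  (b) The claim is a tort claim. Met.
  (c) The plaintiff resides in Noren. But the claim is a tort claim, and the 'unless' clause therefore excuses the requirement. Satisfied.
  → Jurisdiction lies.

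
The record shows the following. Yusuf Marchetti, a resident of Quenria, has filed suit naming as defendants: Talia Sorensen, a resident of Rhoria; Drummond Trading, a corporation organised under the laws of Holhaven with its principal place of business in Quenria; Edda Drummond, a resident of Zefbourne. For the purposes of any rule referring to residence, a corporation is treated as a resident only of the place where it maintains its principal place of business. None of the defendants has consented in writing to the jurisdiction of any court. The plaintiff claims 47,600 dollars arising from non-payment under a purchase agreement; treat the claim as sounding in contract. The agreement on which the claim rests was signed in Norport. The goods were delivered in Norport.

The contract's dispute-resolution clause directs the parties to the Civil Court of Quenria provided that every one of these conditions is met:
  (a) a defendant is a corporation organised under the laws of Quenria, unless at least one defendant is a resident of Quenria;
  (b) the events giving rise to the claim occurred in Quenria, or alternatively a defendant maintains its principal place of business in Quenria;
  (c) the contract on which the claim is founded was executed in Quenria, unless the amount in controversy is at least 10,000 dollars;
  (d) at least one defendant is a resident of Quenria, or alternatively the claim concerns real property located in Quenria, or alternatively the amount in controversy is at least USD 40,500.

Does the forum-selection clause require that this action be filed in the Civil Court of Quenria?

Yes

The Civil Court of Quenria:
  (a) The corporate defendant(s) are organised in Holhaven, not Quenria. The proviso rescues it, though: Drummond Trading resides in Quenria. Condition met.
  (b) Drummond Trading has its principal place of business in Quenria, which satisfies one of the alternatives. Condition met.
  (c) The contract was executed in Norport, not Quenria. The proviso rescues it, though: the amount in controversy is $47,600, which meets the USD 10,000 floor. Met.
  (d) Drummond Trading resides in Quenria, which satisfies one of the alternatives. Satisfied.
  → The clause applies.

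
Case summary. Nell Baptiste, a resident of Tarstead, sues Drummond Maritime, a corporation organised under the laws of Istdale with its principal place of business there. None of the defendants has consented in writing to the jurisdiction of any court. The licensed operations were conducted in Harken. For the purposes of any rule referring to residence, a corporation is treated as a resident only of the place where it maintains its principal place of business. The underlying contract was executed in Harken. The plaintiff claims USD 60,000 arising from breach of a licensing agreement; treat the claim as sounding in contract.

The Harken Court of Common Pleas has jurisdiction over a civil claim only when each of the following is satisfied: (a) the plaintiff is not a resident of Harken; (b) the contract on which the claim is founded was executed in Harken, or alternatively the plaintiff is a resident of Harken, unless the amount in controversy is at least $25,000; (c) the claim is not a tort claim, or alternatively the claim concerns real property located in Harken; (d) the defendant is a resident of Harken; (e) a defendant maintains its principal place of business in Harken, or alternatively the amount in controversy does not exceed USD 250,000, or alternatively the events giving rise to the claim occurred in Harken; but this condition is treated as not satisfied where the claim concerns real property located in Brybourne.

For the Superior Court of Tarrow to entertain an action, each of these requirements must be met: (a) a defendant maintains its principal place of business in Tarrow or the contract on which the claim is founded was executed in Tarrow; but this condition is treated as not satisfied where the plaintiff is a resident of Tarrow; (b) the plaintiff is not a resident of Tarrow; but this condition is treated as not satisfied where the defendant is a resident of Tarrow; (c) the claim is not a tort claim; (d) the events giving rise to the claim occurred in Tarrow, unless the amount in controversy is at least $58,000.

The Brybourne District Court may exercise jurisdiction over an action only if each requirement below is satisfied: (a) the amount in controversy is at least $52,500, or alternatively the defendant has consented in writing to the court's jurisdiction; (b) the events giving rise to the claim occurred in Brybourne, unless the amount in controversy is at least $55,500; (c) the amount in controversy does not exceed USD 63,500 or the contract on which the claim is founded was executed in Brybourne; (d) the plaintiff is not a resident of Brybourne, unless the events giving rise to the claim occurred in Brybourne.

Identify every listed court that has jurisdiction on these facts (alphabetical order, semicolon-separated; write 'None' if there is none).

the Brybourne District Court

The Harken Court of Common Pleas:
  (a) The plaintiff resides in Tarstead, which is not Harken. Satisfied.
  (b) The contract was executed in Harken, which satisfies one of the alternatives. Satisfied.
  (c) The claim is a contract claim, not a tort claim, which satisfies one of the alternatives. Condition met.
  (d) The defendant resides in Istdale, not Harken. Condition not met.
  (e) The amount in controversy is 60,000 dollars, within the 250,000 dollars ceiling, so this disjunct is met. The carve-out does not apply: the claim does not concern real property. Condition met.
  → No jurisdiction.
The Superior Court of Tarrow:
  (a) The corporate defendant(s) have their principal place of business in Istdale, not Tarrow; the contract was executed in Harken, not Tarrow — every alternative fails. Not satisfied.
  (b) The plaintiff resides in Tarstead, which is not Tarrow. The exception is not triggered, since the defendant resides in Istdale, not Tarrow. Satisfied.
  (c) The claim is a contract claim, not a tort claim. Met.
  (d) The operative events occurred in Harken, not Tarrow. But the amount in controversy is $60,000, which meets the USD 58,000 floor, and the 'unless' clause therefore excuses the requirement. Satisfied.
  → At least one condition fails; no jurisdiction.
The Brybourne District Court:
  (a) The amount in controversy is USD 60,000, which meets the 52,500 dollars floor — that alternative is enough. Condition met.
  (b) The operative events occurred in Harken, not Brybourne. The proviso rescues it, though: the amount in controversy is $60,000, which meets the 55,500 dollars floor. Satisfied.
  (c) The amount in controversy is $60,000, within the USD 63,500 ceiling — that alternative is enough. Condition met.
  (d) The plaintiff resides in Tarstead, which is not Brybourne. Met.
  → Jurisdiction lies.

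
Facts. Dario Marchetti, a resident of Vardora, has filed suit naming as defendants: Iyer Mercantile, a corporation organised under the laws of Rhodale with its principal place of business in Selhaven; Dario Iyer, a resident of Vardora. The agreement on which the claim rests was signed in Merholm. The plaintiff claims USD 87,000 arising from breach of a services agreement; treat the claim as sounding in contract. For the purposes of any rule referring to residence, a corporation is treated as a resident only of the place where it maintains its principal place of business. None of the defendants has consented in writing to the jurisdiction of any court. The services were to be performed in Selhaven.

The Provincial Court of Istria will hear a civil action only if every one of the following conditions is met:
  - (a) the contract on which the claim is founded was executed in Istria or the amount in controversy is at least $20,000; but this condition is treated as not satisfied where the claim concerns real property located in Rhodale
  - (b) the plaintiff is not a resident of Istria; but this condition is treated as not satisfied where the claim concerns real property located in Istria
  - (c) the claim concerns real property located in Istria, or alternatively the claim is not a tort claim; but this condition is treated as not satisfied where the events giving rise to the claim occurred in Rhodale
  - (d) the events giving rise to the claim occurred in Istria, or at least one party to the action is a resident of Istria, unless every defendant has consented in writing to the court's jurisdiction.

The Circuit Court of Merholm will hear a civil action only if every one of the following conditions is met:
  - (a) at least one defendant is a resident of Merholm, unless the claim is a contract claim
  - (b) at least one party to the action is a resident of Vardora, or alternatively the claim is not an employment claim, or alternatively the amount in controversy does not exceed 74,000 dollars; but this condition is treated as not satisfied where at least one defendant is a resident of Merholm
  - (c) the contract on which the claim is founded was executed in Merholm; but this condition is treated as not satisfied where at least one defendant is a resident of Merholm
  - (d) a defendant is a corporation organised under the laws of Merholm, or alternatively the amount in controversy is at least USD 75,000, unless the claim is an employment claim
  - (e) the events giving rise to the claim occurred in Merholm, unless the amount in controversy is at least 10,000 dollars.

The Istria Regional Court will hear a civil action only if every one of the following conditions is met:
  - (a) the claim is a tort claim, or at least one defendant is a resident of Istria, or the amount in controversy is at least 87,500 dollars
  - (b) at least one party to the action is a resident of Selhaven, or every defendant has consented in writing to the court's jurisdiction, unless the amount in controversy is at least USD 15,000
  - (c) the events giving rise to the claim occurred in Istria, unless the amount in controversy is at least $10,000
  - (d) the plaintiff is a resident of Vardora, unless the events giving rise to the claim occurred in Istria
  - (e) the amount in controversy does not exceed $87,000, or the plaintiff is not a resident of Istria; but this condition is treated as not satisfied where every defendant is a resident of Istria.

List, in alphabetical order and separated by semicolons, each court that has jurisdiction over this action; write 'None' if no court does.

the Circuit Court of Merholm

The Provincial Court of Istria:
  (a) The amount in controversy is $87,000, which meets the $20,000 floor — that alternative is enough. The exception is not triggered, since the claim does not concern real property. Satisfied.
  (b) The plaintiff resides in Vardora, which is not Istria. And the carve-out is inapplicable — the claim does not concern real property. Condition met.
  (c) The claim is a contract claim, not a tort claim, which satisfies one of the alternatives. And the carve-out is inapplicable — the operative events occurred in Selhaven, not Rhodale. Condition met.
  (d) The operative events occurred in Selhaven, not Istria; no party resides in Istria — none of the alternatives is met. And no such written consent has been filed, so the proviso does not save it. Not satisfied.
  → Not every requirement is met — no jurisdiction.
The Circuit Court of Merholm:
  (a) No defendant resides in Merholm (they reside in Selhaven, Vardora). But the claim is a contract claim, and the 'unless' clause therefore excuses the requirement. Condition met.
  (b) Dario Marchetti resides in Vardora, so this disjunct is met. The carve-out does not apply: no defendant resides in Merholm (they reside in Selhaven, Vardora). Met.
  (c) The contract was executed in Merholm. And the carve-out is inapplicable — no defendant resides in Merholm (they reside in Selhaven, Vardora). Met.
  (d) The amount in controversy is $87,000, which meets the USD 75,000 floor, so this disjunct is met. Condition met.
  (e) The operative events occurred in Selhaven, not Merholm. But the amount in controversy is USD 87,000, which meets the USD 10,000 floor, and the 'unless' clause therefore excuses the requirement. Met.
  → The court has jurisdiction.
The Istria Regional Court:
  (a) The claim is a contract claim, not a tort claim; no defendant resides in Istria (they reside in Selhaven, Vardora); the amount in controversy is 87,000 dollars, below the $87,500 floor — every alternative fails. Fails.
  (b) Iyer Mercantile resides in Selhaven — that alternative is enough. Condition met.
  (c) The operative events occurred in Selhaven, not Istria. The proviso rescues it, though: the amount in controversy is $87,000, which meets the 10,000 dollars floor. Satisfied.
  (d) The plaintiff resides in Vardora. Satisfied.
  (e) The amount in controversy is 87,000 dollars, within the $87,000 ceiling, so one alternative holds. The exception is not triggered, since the defendants reside as follows — Iyer Mercantile in Selhaven, Dario Iyer in Vardora — not all in Istria. Satisfied.
  → At least one condition fails; no jurisdiction.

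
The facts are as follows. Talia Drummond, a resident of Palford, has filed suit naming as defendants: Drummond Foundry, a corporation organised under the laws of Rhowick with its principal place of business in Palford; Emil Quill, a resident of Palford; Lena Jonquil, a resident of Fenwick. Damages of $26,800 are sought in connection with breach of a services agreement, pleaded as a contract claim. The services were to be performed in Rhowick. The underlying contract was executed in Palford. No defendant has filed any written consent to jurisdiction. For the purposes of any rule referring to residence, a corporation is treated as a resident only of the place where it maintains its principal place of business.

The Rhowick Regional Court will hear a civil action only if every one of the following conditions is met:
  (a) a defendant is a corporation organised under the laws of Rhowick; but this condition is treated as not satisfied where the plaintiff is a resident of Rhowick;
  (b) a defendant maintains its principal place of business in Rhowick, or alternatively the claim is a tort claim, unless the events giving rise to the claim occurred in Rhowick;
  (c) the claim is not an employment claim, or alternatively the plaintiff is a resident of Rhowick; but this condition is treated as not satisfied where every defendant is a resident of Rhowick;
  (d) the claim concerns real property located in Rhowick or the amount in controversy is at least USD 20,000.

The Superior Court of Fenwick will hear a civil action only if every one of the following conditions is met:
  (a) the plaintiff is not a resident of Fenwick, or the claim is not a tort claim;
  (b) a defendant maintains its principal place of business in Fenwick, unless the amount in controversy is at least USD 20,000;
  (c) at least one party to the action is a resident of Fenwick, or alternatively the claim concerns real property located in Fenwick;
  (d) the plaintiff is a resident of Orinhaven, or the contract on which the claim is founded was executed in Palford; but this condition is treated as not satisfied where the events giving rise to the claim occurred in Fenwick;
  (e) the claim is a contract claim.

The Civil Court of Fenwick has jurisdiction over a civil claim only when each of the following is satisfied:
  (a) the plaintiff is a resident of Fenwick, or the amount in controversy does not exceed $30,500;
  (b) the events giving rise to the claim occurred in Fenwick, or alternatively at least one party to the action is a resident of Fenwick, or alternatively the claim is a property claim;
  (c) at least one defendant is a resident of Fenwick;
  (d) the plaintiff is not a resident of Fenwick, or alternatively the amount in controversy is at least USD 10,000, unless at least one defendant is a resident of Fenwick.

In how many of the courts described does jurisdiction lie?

The Rhowick Regional Court:
  (a) Drummond Foundry is organised under the laws of Rhowick. The exception is not triggered, since the plaintiff resides in Palford, not Rhowick. Satisfied.
  (b) The corporate defendant(s) have their principal place of business in Palford, not Rhowick; the claim is a contract claim, not a tort claim — every alternative fails. The proviso rescues it, though: the operative events occurred in Rhowick. Met.
  (c) The claim is a contract claim, not an employment claim — that alternative is enough. The carve-out does not apply: the defendants reside as follows — Drummond Foundry in Palford, Emil Quill in Palford, Lena Jonquil in Fenwick — not all in Rhowick. Met.
  (d) The amount in controversy is USD 26,800, which meets the 20,000 dollars floor, so one alternative holds. Met.
  → Every requirement is satisfied — jurisdiction.
The Superior Court of Fenwick:
  (a) The plaintiff resides in Palford, which is not Fenwick, which satisfies one of the alternatives. Condition met.
  (b) The corporate defendant(s) have their principal place of business in Palford, not Fenwick. But the amount in controversy is 26,800 dollars, which meets the 20,000 dollars floor, and the 'unless' clause therefore excuses the requirement. Condition met.
  (c) Lena Jonquil resides in Fenwick — that alternative is enough. Met.
  (d) The contract was executed in Palford, so one alternative holds. The exception is not triggered, since the operative events occurred in Rhowick, not Fenwick. Met.
  (e) The claim is a contract claim. Met.
  → Every requirement is satisfied — jurisdiction.
The Civil Court of Fenwick:
  (a) The amount in controversy is $26,800, within the USD 30,500 ceiling — that alternative is enough. Met.
  (b) Lena Jonquil resides in Fenwick, so one alternative holds. Condition met.
  (c) Lena Jonquil resides in Fenwick. Met.
  (d) The plaintiff resides in Palford, which is not Fenwick, so one alternative holds. Satisfied.
  → The court has jurisdiction.
Courts with jurisdiction: the Rhowick Regional Court, the Superior Court of Fenwick, the Civil Court of Fenwick — 3 in total.

3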